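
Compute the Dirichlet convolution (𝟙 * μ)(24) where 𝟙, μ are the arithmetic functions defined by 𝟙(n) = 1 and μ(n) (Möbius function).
(𝟙 * μ)(24) = 0

Divisors of 24: [1, 2, 3, 4, 6, 8, 12, 24]. For each d | 24:
  d = 1: 𝟙(1) · μ(24/1) = 1 · 0 = 0
  d = 2: 𝟙(2) · μ(24/2) = 1 · 0 = 0
  d = 3: 𝟙(3) · μ(24/3) = 1 · 0 = 0
  d = 4: 𝟙(4) · μ(24/4) = 1 · 1 = 1
  d = 6: 𝟙(6) · μ(24/6) = 1 · 0 = 0
  d = 8: 𝟙(8) · μ(24/8) = 1 · -1 = -1
  d = 12: 𝟙(12) · μ(24/12) = 1 · -1 = -1
  d = 24: 𝟙(24) · μ(24/24) = 1 · 1 = 1
Summing: (𝟙 * μ)(24) = 0 + 0 + 0 + 1 + 0 + -1 + -1 + 1 = 0.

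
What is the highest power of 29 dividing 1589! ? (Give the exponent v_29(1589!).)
v_29(1589!) = 55

Legendre's formula: v_p(n!) = Σ_{k ≥ 1} ⌊n / p^k⌋. For p = 29, n = 1589, the terms are:
  ⌊1589/29^1⌋ = ⌊1589/29⌋ = 54
  ⌊1589/29^2⌋ = ⌊1589/841⌋ = 1
(the next term ⌊1589/29^3⌋ = 0, terminating the sum). Summing: v_29(1589!) = 54 + 1 = 55.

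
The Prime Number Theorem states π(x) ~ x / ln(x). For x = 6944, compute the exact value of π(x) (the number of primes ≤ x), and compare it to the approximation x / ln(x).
π(6944) = 890;  x/ln(x) ≈ 785.02;  relative error ≈ 11.80%.

Directly count primes up to 6944: π(6944) = 890. The PNT approximation gives 6944/ln(6944) ≈ 6944/8.84563 ≈ 785.02. Relative error (π(x) − x/ln(x)) / π(x) ≈ 11.80%; the approximation is known to undercount slightly (Li(x) is a better estimate).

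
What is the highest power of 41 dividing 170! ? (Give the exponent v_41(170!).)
v_41(170!) = 4

Legendre's formula: v_p(n!) = Σ_{k ≥ 1} ⌊n / p^k⌋. For p = 41, n = 170, the terms are:
  ⌊170/41^1⌋ = ⌊170/41⌋ = 4
(the next term ⌊170/41^2⌋ = 0, terminating the sum). Summing: v_41(170!) = 4 = 4.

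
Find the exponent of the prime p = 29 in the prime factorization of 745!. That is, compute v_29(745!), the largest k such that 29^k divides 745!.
v_29(745!) = 25

Legendre's formula: v_p(n!) = Σ_{k ≥ 1} ⌊n / p^k⌋. For p = 29, n = 745, the terms are:
  ⌊745/29^1⌋ = ⌊745/29⌋ = 25
(the next term ⌊745/29^2⌋ = 0, terminating the sum). Summing: v_29(745!) = 25 = 25.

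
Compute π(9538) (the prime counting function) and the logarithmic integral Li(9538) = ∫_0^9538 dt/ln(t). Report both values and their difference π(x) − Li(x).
π(9538) = 1180;  Li(9538) ≈ 1195.85;  π(x) − Li(x) ≈ -15.85.

Direct count of primes ≤ 9538 gives π(9538) = 1180. Numerical evaluation of the logarithmic integral gives Li(9538) ≈ 1195.85. The difference π(x) − Li(x) ≈ -15.85 is typically negative for small/moderate x (Li(x) overestimates), though Littlewood's theorem shows this sign changes infinitely often.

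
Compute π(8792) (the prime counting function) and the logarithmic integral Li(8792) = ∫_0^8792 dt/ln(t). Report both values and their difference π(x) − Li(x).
π(8792) = 1095;  Li(8792) ≈ 1114.07;  π(x) − Li(x) ≈ -19.07.

Direct count of primes ≤ 8792 gives π(8792) = 1095. Numerical evaluation of the logarithmic integral gives Li(8792) ≈ 1114.07. The difference π(x) − Li(x) ≈ -19.07 is typically negative for small/moderate x (Li(x) overestimates), though Littlewood's theorem shows this sign changes infinitely often.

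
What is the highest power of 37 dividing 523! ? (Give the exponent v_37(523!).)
v_37(523!) = 14

Legendre's formula: v_p(n!) = Σ_{k ≥ 1} ⌊n / p^k⌋. For p = 37, n = 523, the terms are:
  ⌊523/37^1⌋ = ⌊523/37⌋ = 14
(the next term ⌊523/37^2⌋ = 0, terminating the sum). Summing: v_37(523!) = 14 = 14.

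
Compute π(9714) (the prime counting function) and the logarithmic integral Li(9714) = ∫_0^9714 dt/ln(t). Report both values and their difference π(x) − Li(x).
π(9714) = 1197;  Li(9714) ≈ 1215.04;  π(x) − Li(x) ≈ -18.04.

Direct count of primes ≤ 9714 gives π(9714) = 1197. Numerical evaluation of the logarithmic integral gives Li(9714) ≈ 1215.04. The difference π(x) − Li(x) ≈ -18.04 is typically negative for small/moderate x (Li(x) overestimates), though Littlewood's theorem shows this sign changes infinitely often.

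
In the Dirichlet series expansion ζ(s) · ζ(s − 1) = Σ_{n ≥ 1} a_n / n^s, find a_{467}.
σ(467) = 468

In the product (Σ m^0/m^s)(Σ k / k^s) = Σ (Σ_{d | n} d) / n^s, the coefficient of 1/n^s is σ(n) = Σ_{d | n} d. For n = 467, divisors are [1, 467]; summing: σ(467) = 468.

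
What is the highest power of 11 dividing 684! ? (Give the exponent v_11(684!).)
v_11(684!) = 67

Legendre's formula: v_p(n!) = Σ_{k ≥ 1} ⌊n / p^k⌋. For p = 11, n = 684, the terms are:
  ⌊684/11^1⌋ = ⌊684/11⌋ = 62
  ⌊684/11^2⌋ = ⌊684/121⌋ = 5
(the next term ⌊684/11^3⌋ = 0, terminating the sum). Summing: v_11(684!) = 62 + 5 = 67.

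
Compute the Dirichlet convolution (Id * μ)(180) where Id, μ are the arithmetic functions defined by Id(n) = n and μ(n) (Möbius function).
(Id * μ)(180) = 48

Divisors of 180: [1, 2, 3, 4, 5, 6, 9, 10, 12, 15, 18, 20, 30, 36, 45, 60, 90, 180]. For each d | 180:
  d = 1: Id(1) · μ(180/1) = 1 · 0 = 0
  d = 2: Id(2) · μ(180/2) = 2 · 0 = 0
  d = 3: Id(3) · μ(180/3) = 3 · 0 = 0
  d = 4: Id(4) · μ(180/4) = 4 · 0 = 0
  d = 5: Id(5) · μ(180/5) = 5 · 0 = 0
  d = 6: Id(6) · μ(180/6) = 6 · -1 = -6
  d = 9: Id(9) · μ(180/9) = 9 · 0 = 0
  d = 10: Id(10) · μ(180/10) = 10 · 0 = 0
  d = 12: Id(12) · μ(180/12) = 12 · 1 = 12
  d = 15: Id(15) · μ(180/15) = 15 · 0 = 0
  d = 18: Id(18) · μ(180/18) = 18 · 1 = 18
  d = 20: Id(20) · μ(180/20) = 20 · 0 = 0
  d = 30: Id(30) · μ(180/30) = 30 · 1 = 30
  d = 36: Id(36) · μ(180/36) = 36 · -1 = -36
  d = 45: Id(45) · μ(180/45) = 45 · 0 = 0
  d = 60: Id(60) · μ(180/60) = 60 · -1 = -60
  d = 90: Id(90) · μ(180/90) = 90 · -1 = -90
  d = 180: Id(180) · μ(180/180) = 180 · 1 = 180
Summing: (Id * μ)(180) = 0 + 0 + 0 + 0 + 0 + -6 + 0 + 0 + 12 + 0 + 18 + 0 + 30 + -36 + 0 + -60 + -90 + 180 = 48.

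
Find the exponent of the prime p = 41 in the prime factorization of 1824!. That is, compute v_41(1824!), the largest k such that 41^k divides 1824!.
v_41(1824!) = 45

Legendre's formula: v_p(n!) = Σ_{k ≥ 1} ⌊n / p^k⌋. For p = 41, n = 1824, the terms are:
  ⌊1824/41^1⌋ = ⌊1824/41⌋ = 44
  ⌊1824/41^2⌋ = ⌊1824/1681⌋ = 1
(the next term ⌊1824/41^3⌋ = 0, terminating the sum). Summing: v_41(1824!) = 44 + 1 = 45.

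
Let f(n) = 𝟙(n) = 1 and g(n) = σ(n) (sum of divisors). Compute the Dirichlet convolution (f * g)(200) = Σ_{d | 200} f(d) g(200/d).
(𝟙 * σ)(200) = 988

Divisors of 200: [1, 2, 4, 5, 8, 10, 20, 25, 40, 50, 100, 200]. For each d | 200:
  d = 1: 𝟙(1) · σ(200/1) = 1 · 465 = 465
  d = 2: 𝟙(2) · σ(200/2) = 1 · 217 = 217
  d = 4: 𝟙(4) · σ(200/4) = 1 · 93 = 93
  d = 5: 𝟙(5) · σ(200/5) = 1 · 90 = 90
  d = 8: 𝟙(8) · σ(200/8) = 1 · 31 = 31
  d = 10: 𝟙(10) · σ(200/10) = 1 · 42 = 42
  d = 20: 𝟙(20) · σ(200/20) = 1 · 18 = 18
  d = 25: 𝟙(25) · σ(200/25) = 1 · 15 = 15
  d = 40: 𝟙(40) · σ(200/40) = 1 · 6 = 6
  d = 50: 𝟙(50) · σ(200/50) = 1 · 7 = 7
  d = 100: 𝟙(100) · σ(200/100) = 1 · 3 = 3
  d = 200: 𝟙(200) · σ(200/200) = 1 · 1 = 1
Summing: (𝟙 * σ)(200) = 465 + 217 + 93 + 90 + 31 + 42 + 18 + 15 + 6 + 7 + 3 + 1 = 988.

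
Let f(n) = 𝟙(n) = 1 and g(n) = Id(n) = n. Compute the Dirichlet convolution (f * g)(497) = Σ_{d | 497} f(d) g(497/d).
(𝟙 * Id)(497) = 576

Divisors of 497: [1, 7, 71, 497]. For each d | 497:
  d = 1: 𝟙(1) · Id(497/1) = 1 · 497 = 497
  d = 7: 𝟙(7) · Id(497/7) = 1 · 71 = 71
  d = 71: 𝟙(71) · Id(497/71) = 1 · 7 = 7
  d = 497: 𝟙(497) · Id(497/497) = 1 · 1 = 1
Summing: (𝟙 * Id)(497) = 497 + 71 + 7 + 1 = 576.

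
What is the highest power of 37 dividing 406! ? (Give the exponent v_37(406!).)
v_37(406!) = 10

Legendre's formula: v_p(n!) = Σ_{k ≥ 1} ⌊n / p^k⌋. For p = 37, n = 406, the terms are:
  ⌊406/37^1⌋ = ⌊406/37⌋ = 10
(the next term ⌊406/37^2⌋ = 0, terminating the sum). Summing: v_37(406!) = 10 = 10.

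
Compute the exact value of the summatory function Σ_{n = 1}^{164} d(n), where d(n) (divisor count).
Σ_{n ≤ 164} d(n) = 864

Compute d(n) for each 1 ≤ n ≤ 164: d(1) = 1, d(2) = 2, d(3) = 2, d(4) = 3, d(5) = 2, d(6) = 4, d(7) = 2, d(8) = 4, d(9) = 3, d(10) = 4, d(11) = 2, d(12) = 6, d(13) = 2, d(14) = 4, d(15) = 4, d(16) = 5, d(17) = 2, d(18) = 6, d(19) = 2, d(20) = 6, d(21) = 4, d(22) = 4, d(23) = 2, d(24) = 8, d(25) = 3, d(26) = 4, d(27) = 4, d(28) = 6, d(29) = 2, d(30) = 8, d(31) = 2, d(32) = 6, d(33) = 4, d(34) = 4, d(35) = 4, d(36) = 9, d(37) = 2, d(38) = 4, d(39) = 4, d(40) = 8, d(41) = 2, d(42) = 8, d(43) = 2, d(44) = 6, d(45) = 6, d(46) = 4, d(47) = 2, d(48) = 10, d(49) = 3, d(50) = 6, d(51) = 4, d(52) = 6, d(53) = 2, d(54) = 8, d(55) = 4, d(56) = 8, d(57) = 4, d(58) = 4, d(59) = 2, d(60) = 12, d(61) = 2, d(62) = 4, d(63) = 6, d(64) = 7, d(65) = 4, d(66) = 8, d(67) = 2, d(68) = 6, d(69) = 4, d(70) = 8, d(71) = 2, d(72) = 12, d(73) = 2, d(74) = 4, d(75) = 6, d(76) = 6, d(77) = 4, d(78) = 8, d(79) = 2, d(80) = 10, d(81) = 5, d(82) = 4, d(83) = 2, d(84) = 12, d(85) = 4, d(86) = 4, d(87) = 4, d(88) = 8, d(89) = 2, d(90) = 12, d(91) = 4, d(92) = 6, d(93) = 4, d(94) = 4, d(95) = 4, d(96) = 12, d(97) = 2, d(98) = 6, d(99) = 6, d(100) = 9, d(101) = 2, d(102) = 8, d(103) = 2, d(104) = 8, d(105) = 8, d(106) = 4, d(107) = 2, d(108) = 12, d(109) = 2, d(110) = 8, d(111) = 4, d(112) = 10, d(113) = 2, d(114) = 8, d(115) = 4, d(116) = 6, d(117) = 6, d(118) = 4, d(119) = 4, d(120) = 16, d(121) = 3, d(122) = 4, d(123) = 4, d(124) = 6, d(125) = 4, d(126) = 12, d(127) = 2, d(128) = 8, d(129) = 4, d(130) = 8, d(131) = 2, d(132) = 12, d(133) = 4, d(134) = 4, d(135) = 8, d(136) = 8, d(137) = 2, d(138) = 8, d(139) = 2, d(140) = 12, d(141) = 4, d(142) = 4, d(143) = 4, d(144) = 15, d(145) = 4, d(146) = 4, d(147) = 6, d(148) = 6, d(149) = 2, d(150) = 12, d(151) = 2, d(152) = 8, d(153) = 6, d(154) = 8, d(155) = 4, d(156) = 12, d(157) = 2, d(158) = 4, d(159) = 4, d(160) = 12, d(161) = 4, d(162) = 10, d(163) = 2, d(164) = 6. Summing all 164 values: 864. (Dirichlet's divisor formula: Σ_{n ≤ x} d(n) = x ln(x) + (2γ − 1) x + O(√x). For x = 164, the asymptotic estimate is ≈ 861.70.)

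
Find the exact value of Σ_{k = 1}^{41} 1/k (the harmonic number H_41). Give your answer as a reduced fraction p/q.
H_41 = 85691034670497533/19914562703599200

Direct summation: H_41 = 1 + 1/2 + ... + 1/41. The least common denominator is lcm(1, ..., 41) = 219060189739591200; over this denominator the numerator is 219060189739591200 + 109530094869795600 + 73020063246530400 + 54765047434897800 + 43812037947918240 + 36510031623265200 + 31294312819941600 + 27382523717448900 + 24340021082176800 + 21906018973959120 + 19914562703599200 + 18255015811632600 + 16850783826122400 + 15647156409970800 + 14604012649306080 + 13691261858724450 + 12885893514093600 + 12170010541088400 + 11529483670504800 + 10953009486979560 + 10431437606647200 + 9957281351799600 + 9524356075634400 + 9127507905816300 + 8762407589583648 + 8425391913061200 + 8113340360725600 + 7823578204985400 + 7553799646192800 + 7302006324653040 + 7066457733535200 + 6845630929362225 + 6638187567866400 + 6442946757046800 + 6258862563988320 + 6085005270544200 + 5920545668637600 + 5764741835252400 + 5616927942040800 + 5476504743489780 + 5342931457063200 = 942601381375472863, so H_41 = 942601381375472863/219060189739591200; reducing by gcd(942601381375472863, 219060189739591200) = 11 gives 85691034670497533/19914562703599200 ≈ 4.30293. (The PNT-adjacent estimate ln(41) + γ ≈ 4.29079 matches within O(1/n).)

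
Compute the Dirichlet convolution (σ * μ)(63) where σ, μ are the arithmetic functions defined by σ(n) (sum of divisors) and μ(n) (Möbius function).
(σ * μ)(63) = 63

Divisors of 63: [1, 3, 7, 9, 21, 63]. For each d | 63:
  d = 1: σ(1) · μ(63/1) = 1 · 0 = 0
  d = 3: σ(3) · μ(63/3) = 4 · 1 = 4
  d = 7: σ(7) · μ(63/7) = 8 · 0 = 0
  d = 9: σ(9) · μ(63/9) = 13 · -1 = -13
  d = 21: σ(21) · μ(63/21) = 32 · -1 = -32
  d = 63: σ(63) · μ(63/63) = 104 · 1 = 104
Summing: (σ * μ)(63) = 0 + 4 + 0 + -13 + -32 + 104 = 63.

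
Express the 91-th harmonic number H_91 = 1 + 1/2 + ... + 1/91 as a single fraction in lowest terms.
H_91 = 3661081314759399341652108474601318124261/718766754945489455304472257065075294400

Direct summation: H_91 = 1 + 1/2 + ... + 1/91. The least common denominator is lcm(1, ..., 91) = 718766754945489455304472257065075294400; over this denominator the numerator is 718766754945489455304472257065075294400 + 359383377472744727652236128532537647200 + 239588918315163151768157419021691764800 + 179691688736372363826118064266268823600 + 143753350989097891060894451413015058880 + 119794459157581575884078709510845882400 + 102680964992212779329210322437867899200 + 89845844368186181913059032133134411800 + 79862972771721050589385806340563921600 + 71876675494548945530447225706507529440 + 65342432267771768664042932460461390400 + 59897229578790787942039354755422941200 + 55289750380422265792651712081928868800 + 51340482496106389664605161218933949600 + 47917783663032630353631483804338352960 + 44922922184093090956529516066567205900 + 42280397349734673841439544533239723200 + 39931486385860525294692903170281960800 + 37829829207657339752866960898161857600 + 35938337747274472765223612853253764720 + 34226988330737593109736774145955966400 + 32671216133885884332021466230230695200 + 31250728475890845882803141611525012800 + 29948614789395393971019677377711470600 + 28750670197819578212178890282603011776 + 27644875190211132896325856040964434400 + 26620990923907016863128602113521307200 + 25670241248053194832302580609466974800 + 24785060515361705355326629553968113600 + 23958891831516315176815741902169176480 + 23186024353080305009821685711776622400 + 22461461092046545478264758033283602950 + 21780810755923922888014310820153796800 + 21140198674867336920719772266619861600 + 20536192998442555865842064487573579840 + 19965743192930262647346451585140980400 + 19426128512040255548769520461218251200 + 18914914603828669876433480449080928800 + 18429916793474088597550570693976289600 + 17969168873637236382611806426626882360 + 17530896462085108665962737977196958400 + 17113494165368796554868387072977983200 + 16715505928964871053592378071280820800 + 16335608066942942166010733115115347600 + 15972594554344210117877161268112784320 + 15625364237945422941401570805762506400 + 15292909679691265006478133129044155200 + 14974307394697696985509838688855735300 + 14668709284601825618458617491123985600 + 14375335098909789106089445141301505888 + 14093465783244891280479848177746574400 + 13822437595105566448162928020482217200 + 13561636885763951986876835038963684800 + 13310495461953508431564301056760653600 + 13068486453554353732808586492092278080 + 12835120624026597416151290304733487400 + 12609943069219113250955653632720619200 + 12392530257680852677663314776984056800 + 12182487371957448394991055204492801600 + 11979445915758157588407870951084588240 + 11783061556483433693515938640411070400 + 11593012176540152504910842855888311200 + 11408996110245864369912258048651988800 + 11230730546023272739132379016641801475 + 11057950076084453158530342416385773760 + 10890405377961961444007155410076898400 + 10727862014111782914992123239777243200 + 10570099337433668460359886133309930800 + 10416909491963615294267713870508337600 + 10268096499221277932921032243786789920 + 10123475421767457116964397986832046400 + 9982871596465131323673225792570490200 + 9846119930760129524718798041987332800 + 9713064256020127774384760230609125600 + 9583556732606526070726296760867670592 + 9457457301914334938216740224540464400 + 9334633181110252666291847494351627200 + 9214958396737044298775285346988144800 + 9098313353740372851955345026140193600 + 8984584436818618191305903213313441180 + 8873663641302338954376200704507102400 + 8765448231042554332981368988598479200 + 8659840421029993437403280205603316800 + 8556747082684398277434193536488991600 + 8456079469946934768287908906647944640 + 8357752964482435526796189035640410400 + 8261686838453901785108876517989371200 + 8167804033471471083005366557557673800 + 8076030954443701744994070304101969600 + 7986297277172105058938580634056392160 + 7898535768631752256093101725989838400 = 3661081314759399341652108474601318124261, so H_91 = 3661081314759399341652108474601318124261/718766754945489455304472257065075294400 (already in lowest terms) ≈ 5.09356. (The PNT-adjacent estimate ln(91) + γ ≈ 5.08808 matches within O(1/n).)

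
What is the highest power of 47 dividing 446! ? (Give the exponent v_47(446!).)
v_47(446!) = 9

Legendre's formula: v_p(n!) = Σ_{k ≥ 1} ⌊n / p^k⌋. For p = 47, n = 446, the terms are:
  ⌊446/47^1⌋ = ⌊446/47⌋ = 9
(the next term ⌊446/47^2⌋ = 0, terminating the sum). Summing: v_47(446!) = 9 = 9.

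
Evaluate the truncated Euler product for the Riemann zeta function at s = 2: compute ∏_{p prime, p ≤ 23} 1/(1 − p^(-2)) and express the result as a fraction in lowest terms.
∏ = 718188003533/440301256704

The primes p ≤ 23 are [2, 3, 5, 7, 11, 13, 17, 19, 23]. For each prime, (1 − 1/p^2)^(-1) = p^2 / (p^2 − 1). The product is (1 − 1/2^2)^(-1), (1 − 1/3^2)^(-1), (1 − 1/5^2)^(-1), (1 − 1/7^2)^(-1), (1 − 1/11^2)^(-1), (1 − 1/13^2)^(-1), (1 − 1/17^2)^(-1), (1 − 1/19^2)^(-1), (1 − 1/23^2)^(-1) = ∏ p^2 / (p^2 − 1) = 718188003533/440301256704.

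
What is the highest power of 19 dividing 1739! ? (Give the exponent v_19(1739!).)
v_19(1739!) = 95

Legendre's formula: v_p(n!) = Σ_{k ≥ 1} ⌊n / p^k⌋. For p = 19, n = 1739, the terms are:
  ⌊1739/19^1⌋ = ⌊1739/19⌋ = 91
  ⌊1739/19^2⌋ = ⌊1739/361⌋ = 4
(the next term ⌊1739/19^3⌋ = 0, terminating the sum). Summing: v_19(1739!) = 91 + 4 = 95.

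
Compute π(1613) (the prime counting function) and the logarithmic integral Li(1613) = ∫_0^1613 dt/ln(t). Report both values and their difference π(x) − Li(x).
π(1613) = 255;  Li(1613) ≈ 263.19;  π(x) − Li(x) ≈ -8.19.

Direct count of primes ≤ 1613 gives π(1613) = 255. Numerical evaluation of the logarithmic integral gives Li(1613) ≈ 263.19. The difference π(x) − Li(x) ≈ -8.19 is typically negative for small/moderate x (Li(x) overestimates), though Littlewood's theorem shows this sign changes infinitely often.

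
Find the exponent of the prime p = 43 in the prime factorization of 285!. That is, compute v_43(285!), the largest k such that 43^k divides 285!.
v_43(285!) = 6

Legendre's formula: v_p(n!) = Σ_{k ≥ 1} ⌊n / p^k⌋. For p = 43, n = 285, the terms are:
  ⌊285/43^1⌋ = ⌊285/43⌋ = 6
(the next term ⌊285/43^2⌋ = 0, terminating the sum). Summing: v_43(285!) = 6 = 6.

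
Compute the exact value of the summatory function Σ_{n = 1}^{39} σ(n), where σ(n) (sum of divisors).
Σ_{n ≤ 39} σ(n) = 1252

Compute σ(n) for each 1 ≤ n ≤ 39: σ(1) = 1, σ(2) = 3, σ(3) = 4, σ(4) = 7, σ(5) = 6, σ(6) = 12, σ(7) = 8, σ(8) = 15, σ(9) = 13, σ(10) = 18, σ(11) = 12, σ(12) = 28, σ(13) = 14, σ(14) = 24, σ(15) = 24, σ(16) = 31, σ(17) = 18, σ(18) = 39, σ(19) = 20, σ(20) = 42, σ(21) = 32, σ(22) = 36, σ(23) = 24, σ(24) = 60, σ(25) = 31, σ(26) = 42, σ(27) = 40, σ(28) = 56, σ(29) = 30, σ(30) = 72, σ(31) = 32, σ(32) = 63, σ(33) = 48, σ(34) = 54, σ(35) = 48, σ(36) = 91, σ(37) = 38, σ(38) = 60, σ(39) = 56. Summing all 39 values: 1252. (Average order: Σ_{n ≤ x} σ(n) ~ (π²/12) x². For x = 39, (π²/12)·39² ≈ 1250.97.)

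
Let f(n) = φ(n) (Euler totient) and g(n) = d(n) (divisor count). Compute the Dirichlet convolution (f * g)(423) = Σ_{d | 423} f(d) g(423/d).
(φ * d)(423) = 624

Divisors of 423: [1, 3, 9, 47, 141, 423]. For each d | 423:
  d = 1: φ(1) · d(423/1) = 1 · 6 = 6
  d = 3: φ(3) · d(423/3) = 2 · 4 = 8
  d = 9: φ(9) · d(423/9) = 6 · 2 = 12
  d = 47: φ(47) · d(423/47) = 46 · 3 = 138
  d = 141: φ(141) · d(423/141) = 92 · 2 = 184
  d = 423: φ(423) · d(423/423) = 276 · 1 = 276
Summing: (φ * d)(423) = 6 + 8 + 12 + 138 + 184 + 276 = 624.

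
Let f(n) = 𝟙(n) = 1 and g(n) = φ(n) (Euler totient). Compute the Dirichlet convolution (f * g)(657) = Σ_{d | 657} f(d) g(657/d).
(𝟙 * φ)(657) = 657

Divisors of 657: [1, 3, 9, 73, 219, 657]. For each d | 657:
  d = 1: 𝟙(1) · φ(657/1) = 1 · 432 = 432
  d = 3: 𝟙(3) · φ(657/3) = 1 · 144 = 144
  d = 9: 𝟙(9) · φ(657/9) = 1 · 72 = 72
  d = 73: 𝟙(73) · φ(657/73) = 1 · 6 = 6
  d = 219: 𝟙(219) · φ(657/219) = 1 · 2 = 2
  d = 657: 𝟙(657) · φ(657/657) = 1 · 1 = 1
Summing: (𝟙 * φ)(657) = 432 + 144 + 72 + 6 + 2 + 1 = 657.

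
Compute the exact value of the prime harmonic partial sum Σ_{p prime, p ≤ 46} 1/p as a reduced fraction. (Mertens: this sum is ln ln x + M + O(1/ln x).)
Σ 1/p = 21460568175640361/13082761331670030

π(46) = 14, so the primes ≤ 46 are [2, 3, 5, 7, 11, 13, 17, 19, 23, 29, 31, 37, 41, 43]. Summing 1/p over these primes: 21460568175640361/13082761331670030 ≈ 1.6404. Mertens estimate ln ln(46) + 0.2615 ≈ 1.6040.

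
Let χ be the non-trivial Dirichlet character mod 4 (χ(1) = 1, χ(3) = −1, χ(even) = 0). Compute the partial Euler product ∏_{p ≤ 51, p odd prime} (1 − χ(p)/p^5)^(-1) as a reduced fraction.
∏ = 7508883803148623376075754946450365737429310788606076172798130278074505/7537845509642297199917174706861149114875564283464393121061743521431552

The odd primes p ≤ 51 are [3, 5, 7, 11, 13, 17, 19, 23, 29, 31, 37, 41, 43, 47]. For each, χ(p) = 1 if p ≡ 1 mod 4, χ(p) = −1 if p ≡ 3 mod 4. Taking (1 − χ(p)/p^5)^(-1) = p^5/(p^5 − χ(p)): (1 − (-1)/3^5)^(-1) · (1 − (1)/5^5)^(-1) · (1 − (-1)/7^5)^(-1) · (1 − (-1)/11^5)^(-1) · (1 − (1)/13^5)^(-1) · (1 − (1)/17^5)^(-1) · (1 − (-1)/19^5)^(-1) · (1 − (-1)/23^5)^(-1) · (1 − (1)/29^5)^(-1) · (1 − (-1)/31^5)^(-1) · (1 − (1)/37^5)^(-1) · (1 − (1)/41^5)^(-1) · (1 − (-1)/43^5)^(-1) · (1 − (-1)/47^5)^(-1) = 7508883803148623376075754946450365737429310788606076172798130278074505/7537845509642297199917174706861149114875564283464393121061743521431552.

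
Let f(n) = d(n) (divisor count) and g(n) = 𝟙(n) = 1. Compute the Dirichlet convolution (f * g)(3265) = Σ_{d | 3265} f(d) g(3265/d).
(d * 𝟙)(3265) = 9

Divisors of 3265: [1, 5, 653, 3265]. For each d | 3265:
  d = 1: d(1) · 𝟙(3265/1) = 1 · 1 = 1
  d = 5: d(5) · 𝟙(3265/5) = 2 · 1 = 2
  d = 653: d(653) · 𝟙(3265/653) = 2 · 1 = 2
  d = 3265: d(3265) · 𝟙(3265/3265) = 4 · 1 = 4
Summing: (d * 𝟙)(3265) = 1 + 2 + 2 + 4 = 9.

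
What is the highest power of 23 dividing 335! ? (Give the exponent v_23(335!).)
v_23(335!) = 14

Legendre's formula: v_p(n!) = Σ_{k ≥ 1} ⌊n / p^k⌋. For p = 23, n = 335, the terms are:
  ⌊335/23^1⌋ = ⌊335/23⌋ = 14
(the next term ⌊335/23^2⌋ = 0, terminating the sum). Summing: v_23(335!) = 14 = 14.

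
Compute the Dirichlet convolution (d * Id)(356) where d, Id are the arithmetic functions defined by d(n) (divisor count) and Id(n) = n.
(d * Id)(356) = 1001

Divisors of 356: [1, 2, 4, 89, 178, 356]. For each d | 356:
  d = 1: d(1) · Id(356/1) = 1 · 356 = 356
  d = 2: d(2) · Id(356/2) = 2 · 178 = 356
  d = 4: d(4) · Id(356/4) = 3 · 89 = 267
  d = 89: d(89) · Id(356/89) = 2 · 4 = 8
  d = 178: d(178) · Id(356/178) = 4 · 2 = 8
  d = 356: d(356) · Id(356/356) = 6 · 1 = 6
Summing: (d * Id)(356) = 356 + 356 + 267 + 8 + 8 + 6 = 1001.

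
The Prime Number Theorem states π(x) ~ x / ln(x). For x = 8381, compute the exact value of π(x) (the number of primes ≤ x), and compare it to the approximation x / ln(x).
π(8381) = 1049;  x/ln(x) ≈ 927.75;  relative error ≈ 11.56%.

Directly count primes up to 8381: π(8381) = 1049. The PNT approximation gives 8381/ln(8381) ≈ 8381/9.03372 ≈ 927.75. Relative error (π(x) − x/ln(x)) / π(x) ≈ 11.56%; the approximation is known to undercount slightly (Li(x) is a better estimate).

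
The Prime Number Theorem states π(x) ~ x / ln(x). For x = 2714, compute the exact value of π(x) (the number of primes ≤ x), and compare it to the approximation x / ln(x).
π(2714) = 396;  x/ln(x) ≈ 343.28;  relative error ≈ 13.31%.

Directly count primes up to 2714: π(2714) = 396. The PNT approximation gives 2714/ln(2714) ≈ 2714/7.90618 ≈ 343.28. Relative error (π(x) − x/ln(x)) / π(x) ≈ 13.31%; the approximation is known to undercount slightly (Li(x) is a better estimate).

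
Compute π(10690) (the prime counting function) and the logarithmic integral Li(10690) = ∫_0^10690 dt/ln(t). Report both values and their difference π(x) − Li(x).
π(10690) = 1303;  Li(10690) ≈ 1320.78;  π(x) − Li(x) ≈ -17.78.

Direct count of primes ≤ 10690 gives π(10690) = 1303. Numerical evaluation of the logarithmic integral gives Li(10690) ≈ 1320.78. The difference π(x) − Li(x) ≈ -17.78 is typically negative for small/moderate x (Li(x) overestimates), though Littlewood's theorem shows this sign changes infinitely often.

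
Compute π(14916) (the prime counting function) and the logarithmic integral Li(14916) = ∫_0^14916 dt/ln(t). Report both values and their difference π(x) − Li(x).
π(14916) = 1746;  Li(14916) ≈ 1767.89;  π(x) − Li(x) ≈ -21.89.

Direct count of primes ≤ 14916 gives π(14916) = 1746. Numerical evaluation of the logarithmic integral gives Li(14916) ≈ 1767.89. The difference π(x) − Li(x) ≈ -21.89 is typically negative for small/moderate x (Li(x) overestimates), though Littlewood's theorem shows this sign changes infinitely often.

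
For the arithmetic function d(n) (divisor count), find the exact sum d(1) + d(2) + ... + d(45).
Σ_{n ≤ 45} d(n) = 182

Compute d(n) for each 1 ≤ n ≤ 45: d(1) = 1, d(2) = 2, d(3) = 2, d(4) = 3, d(5) = 2, d(6) = 4, d(7) = 2, d(8) = 4, d(9) = 3, d(10) = 4, d(11) = 2, d(12) = 6, d(13) = 2, d(14) = 4, d(15) = 4, d(16) = 5, d(17) = 2, d(18) = 6, d(19) = 2, d(20) = 6, d(21) = 4, d(22) = 4, d(23) = 2, d(24) = 8, d(25) = 3, d(26) = 4, d(27) = 4, d(28) = 6, d(29) = 2, d(30) = 8, d(31) = 2, d(32) = 6, d(33) = 4, d(34) = 4, d(35) = 4, d(36) = 9, d(37) = 2, d(38) = 4, d(39) = 4, d(40) = 8, d(41) = 2, d(42) = 8, d(43) = 2, d(44) = 6, d(45) = 6. Summing all 45 values: 182. (Dirichlet's divisor formula: Σ_{n ≤ x} d(n) = x ln(x) + (2γ − 1) x + O(√x). For x = 45, the asymptotic estimate is ≈ 178.25.)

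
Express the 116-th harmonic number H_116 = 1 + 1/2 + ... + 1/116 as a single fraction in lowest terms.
H_116 = 92723052988307480317436790993517488799788772043569/17379782769567790172972927968296006432665936992320

Direct summation: H_116 = 1 + 1/2 + ... + 1/116. The least common denominator is lcm(1, ..., 116) = 955888052326228459513511038256280353796626534577600; over this denominator the numerator is 955888052326228459513511038256280353796626534577600 + 477944026163114229756755519128140176898313267288800 + 318629350775409486504503679418760117932208844859200 + 238972013081557114878377759564070088449156633644400 + 191177610465245691902702207651256070759325306915520 + 159314675387704743252251839709380058966104422429600 + 136555436046604065644787291179468621970946647796800 + 119486006540778557439188879782035044224578316822200 + 106209783591803162168167893139586705977402948286400 + 95588805232622845951351103825628035379662653457760 + 86898913847838950864864639841480032163329684961600 + 79657337693852371626125919854690029483052211214800 + 73529850178940650731808541404329257984355887275200 + 68277718023302032822393645589734310985473323898400 + 63725870155081897300900735883752023586441768971840 + 59743003270389278719594439891017522112289158411100 + 56228708960366379971383002250369432576272149092800 + 53104891795901581084083946569793352988701474143200 + 50309897490854129448079528329277913357717186030400 + 47794402616311422975675551912814017689831326728880 + 45518478682201355214929097059822873990315549265600 + 43449456923919475432432319920740016081664842480800 + 41560350101140367804935262532881754512896805851200 + 39828668846926185813062959927345014741526105607400 + 38235522093049138380540441530251214151865061383104 + 36764925089470325365904270702164628992177943637600 + 35403261197267720722722631046528901992467649428800 + 34138859011651016411196822794867155492736661949200 + 32961656976766498603914173732975184613676777054400 + 31862935077540948650450367941876011793220884485920 + 30835098462136401919790678653428398509568597889600 + 29871501635194639359797219945508761056144579205550 + 28966304615946316954954879947160010721109894987200 + 28114354480183189985691501125184716288136074546400 + 27311087209320813128957458235893724394189329559360 + 26552445897950790542041973284896676494350737071600 + 25834812225033201608473271304223793345854771204800 + 25154948745427064724039764164638956678858593015200 + 24509950059646883577269513801443085994785295758400 + 23897201308155711487837775956407008844915663364440 + 23314342739664108768622220445275130580405525233600 + 22759239341100677607464548529911436995157774632800 + 22229954705261126965430489261773961716200617083200 + 21724728461959737716216159960370008040832421240400 + 21241956718360632433633578627917341195480589657280 + 20780175050570183902467631266440877256448402925600 + 20338043666515499138585341239495326676523968820800 + 19914334423463092906531479963672507370763052803700 + 19507919435229152234969613025638374567278092542400 + 19117761046524569190270220765125607075932530691552 + 18742902986788793323794334083456477525424049697600 + 18382462544735162682952135351082314496088971818800 + 18035623628796763387047378080307176486728802539200 + 17701630598633860361361315523264450996233824714400 + 17379782769567790172972927968296006432665936992320 + 17069429505825508205598411397433577746368330974600 + 16769965830284709816026509443092637785905728676800 + 16480828488383249301957086866487592306838388527200 + 16201492412308956940906966750106446674519093806400 + 15931467538770474325225183970938005896610442242960 + 15670295939774237041205098987807874652403713681600 + 15417549231068200959895339326714199254784298944800 + 15172826227400451738309699019940957996771849755200 + 14935750817597319679898609972754380528072289602775 + 14705970035788130146361708280865851596871177455040 + 14483152307973158477477439973580005360554947493600 + 14266985855615350141992702063526572444725769172800 + 14057177240091594992845750562592358144068037273200 + 13853450033713455934978420844293918170965601950400 + 13655543604660406564478729117946862197094664779680 + 13463212004594767035401563919102540194318683585600 + 13276222948975395271020986642448338247175368535800 + 13094356881181211774157685455565484298583925131200 + 12917406112516600804236635652111896672927385602400 + 12745174031016379460180147176750404717288353794368 + 12577474372713532362019882082319478339429296507600 + 12414130549691278694980662834497147451904240708800 + 12254975029823441788634756900721542997392647879200 + 12099848763623145057133051117168105744261095374400 + 11948600654077855743918887978203504422457831682220 + 11801087065755906907574210348842967330822549809600 + 11657171369832054384311110222637565290202762616800 + 11516723522002752524259169135617835587911163067200 + 11379619670550338803732274264955718497578887316400 + 11245741792073275994276600450073886515254429818560 + 11114977352630563482715244630886980858100308541600 + 10987218992255499534638057910991728204558925684800 + 10862364230979868858108079980185004020416210620200 + 10740315194676724264196753238834610716816028478400 + 10620978359180316216816789313958670597740294828640 + 10504264311277235818829791629189893997765126753600 + 10390087525285091951233815633220438628224201462800 + 10278366154045467306596892884476132836522865963200 + 10169021833257749569292670619747663338261984410400 + 10061979498170825889615905665855582671543437206080 + 9957167211731546453265739981836253685381526401850 + 9854516003363179994984649878930725296872438500800 + 9753959717614576117484806512819187283639046271200 + 9655434871982105651651626649053336907036631662400 + 9558880523262284595135110382562803537966265345776 + 9464238141843846133797138992636439146501252817600 + 9371451493394396661897167041728238762712024848800 + 9280466527439111257412728526760003434918704219200 + 9191231272367581341476067675541157248044485909400 + 9103695736440271042985819411964574798063109853120 + 9017811814398381693523689040153588243364401269600 + 8933533199310546350593561105198881811183425556800 + 8850815299316930180680657761632225498116912357200 + 8769615158956224399206523286754865631161711326400 + 8689891384783895086486463984148003216332968496160 + 8611604075011067202824423768074597781951590401600 + 8534714752912754102799205698716788873184165487300 + 8459186303771933270031071135011330564571916235200 + 8384982915142354908013254721546318892952864338400 + 8312070020228073560987052506576350902579361170240 + 8240414244191624650978543433243796153419194263600 = 5099767914356911417459023504643461883988382462396295, so H_116 = 5099767914356911417459023504643461883988382462396295/955888052326228459513511038256280353796626534577600; reducing by gcd(5099767914356911417459023504643461883988382462396295, 955888052326228459513511038256280353796626534577600) = 55 gives 92723052988307480317436790993517488799788772043569/17379782769567790172972927968296006432665936992320 ≈ 5.33511. (The PNT-adjacent estimate ln(116) + γ ≈ 5.33081 matches within O(1/n).)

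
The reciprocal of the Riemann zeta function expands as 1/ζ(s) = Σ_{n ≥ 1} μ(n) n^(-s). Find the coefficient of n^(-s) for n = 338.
μ(338) = 0

Factor n = 338 = 2 · 13^2. μ(n) = 0 if any exponent ≥ 2 (not squarefree); otherwise μ(n) = (−1)^{ω(n)} where ω(n) is the number of distinct prime factors. Applying: μ(338) = 0.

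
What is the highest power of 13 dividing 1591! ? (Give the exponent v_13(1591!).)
v_13(1591!) = 131

Legendre's formula: v_p(n!) = Σ_{k ≥ 1} ⌊n / p^k⌋. For p = 13, n = 1591, the terms are:
  ⌊1591/13^1⌋ = ⌊1591/13⌋ = 122
  ⌊1591/13^2⌋ = ⌊1591/169⌋ = 9
(the next term ⌊1591/13^3⌋ = 0, terminating the sum). Summing: v_13(1591!) = 122 + 9 = 131.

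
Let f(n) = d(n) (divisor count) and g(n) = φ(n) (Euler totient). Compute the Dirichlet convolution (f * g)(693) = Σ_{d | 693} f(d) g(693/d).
(d * φ)(693) = 1248

Divisors of 693: [1, 3, 7, 9, 11, 21, 33, 63, 77, 99, 231, 693]. For each d | 693:
  d = 1: d(1) · φ(693/1) = 1 · 360 = 360
  d = 3: d(3) · φ(693/3) = 2 · 120 = 240
  d = 7: d(7) · φ(693/7) = 2 · 60 = 120
  d = 9: d(9) · φ(693/9) = 3 · 60 = 180
  d = 11: d(11) · φ(693/11) = 2 · 36 = 72
  d = 21: d(21) · φ(693/21) = 4 · 20 = 80
  d = 33: d(33) · φ(693/33) = 4 · 12 = 48
  d = 63: d(63) · φ(693/63) = 6 · 10 = 60
  d = 77: d(77) · φ(693/77) = 4 · 6 = 24
  d = 99: d(99) · φ(693/99) = 6 · 6 = 36
  d = 231: d(231) · φ(693/231) = 8 · 2 = 16
  d = 693: d(693) · φ(693/693) = 12 · 1 = 12
Summing: (d * φ)(693) = 360 + 240 + 120 + 180 + 72 + 80 + 48 + 60 + 24 + 36 + 16 + 12 = 1248.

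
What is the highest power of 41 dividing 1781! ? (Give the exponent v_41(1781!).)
v_41(1781!) = 44

Legendre's formula: v_p(n!) = Σ_{k ≥ 1} ⌊n / p^k⌋. For p = 41, n = 1781, the terms are:
  ⌊1781/41^1⌋ = ⌊1781/41⌋ = 43
  ⌊1781/41^2⌋ = ⌊1781/1681⌋ = 1
(the next term ⌊1781/41^3⌋ = 0, terminating the sum). Summing: v_41(1781!) = 43 + 1 = 44.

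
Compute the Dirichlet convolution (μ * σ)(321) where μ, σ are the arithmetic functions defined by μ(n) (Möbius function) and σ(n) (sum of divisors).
(μ * σ)(321) = 321

Divisors of 321: [1, 3, 107, 321]. For each d | 321:
  d = 1: μ(1) · σ(321/1) = 1 · 432 = 432
  d = 3: μ(3) · σ(321/3) = -1 · 108 = -108
  d = 107: μ(107) · σ(321/107) = -1 · 4 = -4
  d = 321: μ(321) · σ(321/321) = 1 · 1 = 1
Summing: (μ * σ)(321) = 432 + -108 + -4 + 1 = 321.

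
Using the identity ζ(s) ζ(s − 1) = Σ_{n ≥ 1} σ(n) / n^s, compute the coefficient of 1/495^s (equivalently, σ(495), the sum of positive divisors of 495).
σ(495) = 936

In the product (Σ m^0/m^s)(Σ k / k^s) = Σ (Σ_{d | n} d) / n^s, the coefficient of 1/n^s is σ(n) = Σ_{d | n} d. For n = 495, divisors are [1, 3, 5, 9, 11, 15, 33, 45, 55, 99, 165, 495]; summing: σ(495) = 936.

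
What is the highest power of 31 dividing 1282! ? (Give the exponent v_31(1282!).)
v_31(1282!) = 42

Legendre's formula: v_p(n!) = Σ_{k ≥ 1} ⌊n / p^k⌋. For p = 31, n = 1282, the terms are:
  ⌊1282/31^1⌋ = ⌊1282/31⌋ = 41
  ⌊1282/31^2⌋ = ⌊1282/961⌋ = 1
(the next term ⌊1282/31^3⌋ = 0, terminating the sum). Summing: v_31(1282!) = 41 + 1 = 42.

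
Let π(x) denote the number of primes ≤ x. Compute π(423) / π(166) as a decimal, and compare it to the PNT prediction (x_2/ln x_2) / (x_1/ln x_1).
π(423)/π(166) = 82/38 ≈ 2.1579;  PNT prediction ≈ 2.1540.

π(166) = 38 and π(423) = 82, so π(423)/π(166) ≈ 2.1579. The PNT-predicted ratio is (423/ln(423)) / (166/ln(166)) ≈ 2.1540. The two agree to within a few percent, as expected.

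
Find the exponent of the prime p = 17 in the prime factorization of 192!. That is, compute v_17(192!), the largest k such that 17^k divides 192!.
v_17(192!) = 11

Legendre's formula: v_p(n!) = Σ_{k ≥ 1} ⌊n / p^k⌋. For p = 17, n = 192, the terms are:
  ⌊192/17^1⌋ = ⌊192/17⌋ = 11
(the next term ⌊192/17^2⌋ = 0, terminating the sum). Summing: v_17(192!) = 11 = 11.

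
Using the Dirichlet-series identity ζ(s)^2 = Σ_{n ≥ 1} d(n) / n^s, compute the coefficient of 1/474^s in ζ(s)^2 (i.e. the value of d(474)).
d(474) = 8

ζ(s)^2 = (Σ 1/m^s)(Σ 1/k^s). The coefficient of 1/n^s in the product is the number of ordered pairs (m, k) with mk = n, which equals d(n). For n = 474, divisors are [1, 2, 3, 6, 79, 158, 237, 474], so d(474) = 8.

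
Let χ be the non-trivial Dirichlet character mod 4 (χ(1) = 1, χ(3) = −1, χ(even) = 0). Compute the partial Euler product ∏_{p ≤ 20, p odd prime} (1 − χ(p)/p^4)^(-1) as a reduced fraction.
∏ = 10388364341566686475/10504466734429503488

The odd primes p ≤ 20 are [3, 5, 7, 11, 13, 17, 19]. For each, χ(p) = 1 if p ≡ 1 mod 4, χ(p) = −1 if p ≡ 3 mod 4. Taking (1 − χ(p)/p^4)^(-1) = p^4/(p^4 − χ(p)): (1 − (-1)/3^4)^(-1) · (1 − (1)/5^4)^(-1) · (1 − (-1)/7^4)^(-1) · (1 − (-1)/11^4)^(-1) · (1 − (1)/13^4)^(-1) · (1 − (1)/17^4)^(-1) · (1 − (-1)/19^4)^(-1) = 10388364341566686475/10504466734429503488.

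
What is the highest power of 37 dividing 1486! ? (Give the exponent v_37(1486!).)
v_37(1486!) = 41

Legendre's formula: v_p(n!) = Σ_{k ≥ 1} ⌊n / p^k⌋. For p = 37, n = 1486, the terms are:
  ⌊1486/37^1⌋ = ⌊1486/37⌋ = 40
  ⌊1486/37^2⌋ = ⌊1486/1369⌋ = 1
(the next term ⌊1486/37^3⌋ = 0, terminating the sum). Summing: v_37(1486!) = 40 + 1 = 41.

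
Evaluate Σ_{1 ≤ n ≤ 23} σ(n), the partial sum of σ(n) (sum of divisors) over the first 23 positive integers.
Σ_{n ≤ 23} σ(n) = 431

Compute σ(n) for each 1 ≤ n ≤ 23: σ(1) = 1, σ(2) = 3, σ(3) = 4, σ(4) = 7, σ(5) = 6, σ(6) = 12, σ(7) = 8, σ(8) = 15, σ(9) = 13, σ(10) = 18, σ(11) = 12, σ(12) = 28, σ(13) = 14, σ(14) = 24, σ(15) = 24, σ(16) = 31, σ(17) = 18, σ(18) = 39, σ(19) = 20, σ(20) = 42, σ(21) = 32, σ(22) = 36, σ(23) = 24. Summing all 23 values: 431. (Average order: Σ_{n ≤ x} σ(n) ~ (π²/12) x². For x = 23, (π²/12)·23² ≈ 435.09.)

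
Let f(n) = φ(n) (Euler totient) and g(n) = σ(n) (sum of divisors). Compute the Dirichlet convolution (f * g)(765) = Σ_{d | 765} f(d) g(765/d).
(φ * σ)(765) = 9180

Divisors of 765: [1, 3, 5, 9, 15, 17, 45, 51, 85, 153, 255, 765]. For each d | 765:
  d = 1: φ(1) · σ(765/1) = 1 · 1404 = 1404
  d = 3: φ(3) · σ(765/3) = 2 · 432 = 864
  d = 5: φ(5) · σ(765/5) = 4 · 234 = 936
  d = 9: φ(9) · σ(765/9) = 6 · 108 = 648
  d = 15: φ(15) · σ(765/15) = 8 · 72 = 576
  d = 17: φ(17) · σ(765/17) = 16 · 78 = 1248
  d = 45: φ(45) · σ(765/45) = 24 · 18 = 432
  d = 51: φ(51) · σ(765/51) = 32 · 24 = 768
  d = 85: φ(85) · σ(765/85) = 64 · 13 = 832
  d = 153: φ(153) · σ(765/153) = 96 · 6 = 576
  d = 255: φ(255) · σ(765/255) = 128 · 4 = 512
  d = 765: φ(765) · σ(765/765) = 384 · 1 = 384
Summing: (φ * σ)(765) = 1404 + 864 + 936 + 648 + 576 + 1248 + 432 + 768 + 832 + 576 + 512 + 384 = 9180.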